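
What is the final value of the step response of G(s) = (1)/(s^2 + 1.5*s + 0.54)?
FVT: lim_{t→∞} y(t) = lim_{s→0} s*Y(s) where Y(s) = G(s)/s.
= lim_{s→0} G(s) = G(0) = num(0)/den(0) = 1/0.54 = 1.852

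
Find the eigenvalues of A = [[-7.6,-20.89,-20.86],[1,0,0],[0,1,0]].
Eigenvalues solve det(λI - A) = 0.
Characteristic polynomial: λ^3 + 7.6*λ^2 + 20.89*λ + 20.86 = 0.
Factor: (λ + 2.8)(λ^2 + 4.8*λ + 7.45) = 0.
Roots: -2.4 + 1.3j, -2.4 - 1.3j, -2.8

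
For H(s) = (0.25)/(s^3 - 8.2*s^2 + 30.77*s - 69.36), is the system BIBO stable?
Denominator: s^3 - 8.2*s^2 + 30.77*s - 69.36 = (s - 4.8)(s^2 - 3.4*s + 14.45). Poles: 1.7 + 3.4j, 1.7 - 3.4j, 4.8. All Re(p)<0: No (unstable)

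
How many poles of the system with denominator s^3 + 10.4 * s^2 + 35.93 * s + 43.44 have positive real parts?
s^3 + 10.4*s^2 + 35.93*s + 43.44 = (s + 4.8)(s^2 + 5.6*s + 9.05). Poles: -2.8 + 1.1j, -2.8 - 1.1j, -4.8. RHP poles (Re>0): 0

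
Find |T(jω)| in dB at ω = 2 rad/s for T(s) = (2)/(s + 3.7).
Substitute s = j*2: T(j2) = 0.418315 - 0.226116j.
|T(j2)| = sqrt(Re² + Im²) = 0.4755.
20*log₁₀(0.4755) = -6.46 dB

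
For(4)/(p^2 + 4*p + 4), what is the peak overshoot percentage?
Standard form: ωn²/(p²+2ζωn·p+ωn²) → ωn = 2, ζ = 1.
ζ ≥ 1, so the response is non-oscillatory: peak overshoot = 0%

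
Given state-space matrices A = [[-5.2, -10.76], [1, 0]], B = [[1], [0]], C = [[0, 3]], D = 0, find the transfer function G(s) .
G(s) = C(sI - A)⁻¹B + D.
Characteristic polynomial det(sI - A) = s^2 + 5.2*s + 10.76.
Numerator from C·adj(sI-A)·B + D·det(sI-A) = 3.
G(s) = (3)/(s^2 + 5.2*s + 10.76)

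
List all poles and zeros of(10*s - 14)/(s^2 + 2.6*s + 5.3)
Set denominator = 0: s^2 + 2.6*s + 5.3 = 0 → Poles: -1.3 + 1.9j, -1.3 - 1.9j
Set numerator = 0: 10*s - 14 = 0 → Zeros: 1.4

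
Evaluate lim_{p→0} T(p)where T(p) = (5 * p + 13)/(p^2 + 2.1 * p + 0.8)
DC gain = T(0) = num(0)/den(0) = 13/0.8 = 16.25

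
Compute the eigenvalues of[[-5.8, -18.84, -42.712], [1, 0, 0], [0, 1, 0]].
Eigenvalues solve det(λI - A) = 0.
Characteristic polynomial: λ^3 + 5.8*λ^2 + 18.84*λ + 42.712 = 0.
Factor: (λ + 3.8)(λ^2 + 2*λ + 11.24) = 0.
Roots: -1 + 3.2j, -1 - 3.2j, -3.8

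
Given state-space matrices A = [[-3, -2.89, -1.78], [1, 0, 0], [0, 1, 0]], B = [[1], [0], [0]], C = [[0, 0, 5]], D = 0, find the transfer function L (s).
L(s) = C(sI - A)⁻¹B + D.
Characteristic polynomial det(sI - A) = s^3 + 3*s^2 + 2.89*s + 1.78.
Numerator from C·adj(sI-A)·B + D·det(sI-A) = 5.
L(s) = (5)/(s^3 + 3*s^2 + 2.89*s + 1.78)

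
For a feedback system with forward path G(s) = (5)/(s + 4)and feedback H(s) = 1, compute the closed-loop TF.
Closed-loop T = G/(1+GH).
Numerator: G_num * H_den = 5.
Denominator: G_den * H_den + G_num * H_num = (s + 4) + (5) = s + 9.
T(s) = (5)/(s + 9)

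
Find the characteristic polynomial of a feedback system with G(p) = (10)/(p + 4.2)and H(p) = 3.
Characteristic poly = G_den * H_den + G_num * H_num = (p + 4.2) + (30) = p + 34.2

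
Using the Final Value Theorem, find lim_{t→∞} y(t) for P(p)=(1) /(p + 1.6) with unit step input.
FVT: lim_{t→∞} y(t) = lim_{p→0} p*Y(p) where Y(p) = P(p)/p.
= lim_{p→0} P(p) = P(0) = num(0)/den(0) = 1/1.6 = 0.625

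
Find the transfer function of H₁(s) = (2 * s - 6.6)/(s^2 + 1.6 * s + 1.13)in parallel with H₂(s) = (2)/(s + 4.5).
Parallel: H = H₁ + H₂ = (n₁·d₂ + n₂·d₁)/(d₁·d₂).
n₁·d₂ = 2*s^2 + 2.4*s - 29.7. n₂·d₁ = 2*s^2 + 3.2*s + 2.26. Sum = 4*s^2 + 5.6*s - 27.44. d₁·d₂ = s^3 + 6.1*s^2 + 8.33*s + 5.085.
H(s) = (4*s^2 + 5.6*s - 27.44)/(s^3 + 6.1*s^2 + 8.33*s + 5.085)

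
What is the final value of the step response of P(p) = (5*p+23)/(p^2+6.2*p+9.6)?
FVT: lim_{t→∞} y(t) = lim_{p→0} p*Y(p) where Y(p) = P(p)/p.
= lim_{p→0} P(p) = P(0) = num(0)/den(0) = 23/9.6 = 2.396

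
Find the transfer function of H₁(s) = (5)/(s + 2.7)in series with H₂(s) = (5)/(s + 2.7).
Series: H = H₁ · H₂ = (n₁·n₂)/(d₁·d₂).
Num: n₁·n₂ = 25. Den: d₁·d₂ = s^2 + 5.4*s + 7.29.
H(s) = (25)/(s^2 + 5.4*s + 7.29)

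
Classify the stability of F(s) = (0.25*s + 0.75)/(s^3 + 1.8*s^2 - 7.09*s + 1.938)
Denominator: s^3 + 1.8*s^2 - 7.09*s + 1.938 = (s - 1.7)(s + 3.8)(s - 0.3). Poles: -3.8, 0.3, 1.7. Unstable (2 pole(s) in RHP)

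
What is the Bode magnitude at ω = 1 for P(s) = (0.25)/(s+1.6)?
Substitute s = j*1: P(j1) = 0.11236 - 0.0702247j.
|P(j1)| = sqrt(Re² + Im²) = 0.1325.
20*log₁₀(0.1325) = -17.56 dB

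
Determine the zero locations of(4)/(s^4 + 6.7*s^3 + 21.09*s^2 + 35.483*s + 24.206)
Numerator is a nonzero constant (4) → Zeros: none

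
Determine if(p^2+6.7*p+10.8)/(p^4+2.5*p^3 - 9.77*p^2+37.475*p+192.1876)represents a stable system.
Denominator: p^4 + 2.5*p^3 - 9.77*p^2 + 37.475*p + 192.1876 = (p + 3.1)(p + 4.4)(p^2 - 5*p + 14.09). Poles: -3.1, -4.4, 2.5 + 2.8j, 2.5 - 2.8j. All Re(p)<0: No (unstable)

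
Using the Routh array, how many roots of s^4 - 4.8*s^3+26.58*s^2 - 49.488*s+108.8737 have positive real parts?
Routh array:
s^4: [1, 26.58, 108.8737]; s^3: [-4.8, -49.488]; s^2: [16.27, 108.8737]; s^1: [-17.3679]; s^0: [108.8737]
First column: [1, -4.8, 16.27, -17.3679, 108.8737]. Sign changes = RHP roots = 4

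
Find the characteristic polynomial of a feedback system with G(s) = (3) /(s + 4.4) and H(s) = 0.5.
Characteristic poly = G_den * H_den + G_num * H_num = (s + 4.4) + (1.5) = s + 5.9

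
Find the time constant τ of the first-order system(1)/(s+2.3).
First-order system: τ = -1/pole. Pole = -2.3. τ = -1/(-2.3) = 0.4348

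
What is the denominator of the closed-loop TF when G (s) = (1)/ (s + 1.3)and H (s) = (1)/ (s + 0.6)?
Characteristic poly = G_den * H_den + G_num * H_num = (s^2 + 1.9*s + 0.78) + (1) = s^2 + 1.9*s + 1.78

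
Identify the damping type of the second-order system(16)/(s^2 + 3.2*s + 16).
Standard form: ωn²/(s²+2ζωn·s+ωn²) gives ωn=4, ζ=0.4.
Underdamped (ζ = 0.4 < 1)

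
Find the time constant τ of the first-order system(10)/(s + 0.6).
First-order system: τ = -1/pole. Pole = -0.6. τ = -1/(-0.6) = 1.667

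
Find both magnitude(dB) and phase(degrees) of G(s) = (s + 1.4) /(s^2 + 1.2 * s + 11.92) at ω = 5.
Substitute s = j*5: G(j5) = 0.0564402 - 0.356373j.
|G| = 20*log₁₀(sqrt(Re²+Im²)) = -8.85 dB.
∠G = atan2(Im, Re) = -81.00°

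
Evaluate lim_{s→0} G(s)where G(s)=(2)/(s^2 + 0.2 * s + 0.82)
DC gain = G(0) = num(0)/den(0) = 2/0.82 = 2.439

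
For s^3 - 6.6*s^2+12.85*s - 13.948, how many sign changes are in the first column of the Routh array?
Routh array:
s^3: [1, 12.85]; s^2: [-6.6, -13.948]; s^1: [10.7367]; s^0: [-13.948]
First column: [1, -6.6, 10.7367, -13.948]. Sign changes = 3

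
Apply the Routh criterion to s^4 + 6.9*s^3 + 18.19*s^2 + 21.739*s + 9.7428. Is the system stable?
Routh array:
s^4: [1, 18.19, 9.7428]; s^3: [6.9, 21.739]; s^2: [15.0394, 9.7428]; s^1: [17.2691]; s^0: [9.7428]
First column: [1, 6.9, 15.0394, 17.2691, 9.7428]. Sign changes = 0.
Yes, stable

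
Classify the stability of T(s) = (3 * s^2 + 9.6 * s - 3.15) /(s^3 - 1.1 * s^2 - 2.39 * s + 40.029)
Denominator: s^3 - 1.1*s^2 - 2.39*s + 40.029 = (s + 3.3)(s^2 - 4.4*s + 12.13). Poles: -3.3, 2.2 + 2.7j, 2.2 - 2.7j. Unstable (2 pole(s) in RHP)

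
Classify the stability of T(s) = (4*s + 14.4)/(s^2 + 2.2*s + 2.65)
Denominator: s^2 + 2.2*s + 2.65. Poles: -1.1 + 1.2j, -1.1 - 1.2j. Stable (all poles in LHP)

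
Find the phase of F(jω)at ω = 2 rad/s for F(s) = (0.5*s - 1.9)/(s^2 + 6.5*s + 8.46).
Substitute s = j*2: F(j2) = 0.0239608 + 0.154374j.
∠F(j2) = atan2(Im, Re) = atan2(0.154374, 0.0239608) = 81.18°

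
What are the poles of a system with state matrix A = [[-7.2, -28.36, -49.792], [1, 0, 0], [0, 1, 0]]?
Eigenvalues solve det(λI - A) = 0.
Characteristic polynomial: λ^3 + 7.2*λ^2 + 28.36*λ + 49.792 = 0.
Factor: (λ + 3.2)(λ^2 + 4*λ + 15.56) = 0.
Roots: -2 + 3.4j, -2 - 3.4j, -3.2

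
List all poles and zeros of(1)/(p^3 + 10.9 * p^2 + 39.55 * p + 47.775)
Set denominator = 0: p^3 + 10.9*p^2 + 39.55*p + 47.775 = (p + 3.9)(p + 3.5)(p + 3.5) = 0 → Poles: -3.5, -3.5, -3.9
Numerator is a nonzero constant (1) → Zeros: none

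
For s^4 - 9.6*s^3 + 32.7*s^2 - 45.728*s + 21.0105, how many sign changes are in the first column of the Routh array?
Routh array:
s^4: [1, 32.7, 21.0105]; s^3: [-9.6, -45.728]; s^2: [27.9367, 21.0105]; s^1: [-38.5081]; s^0: [21.0105]
First column: [1, -9.6, 27.9367, -38.5081, 21.0105]. Sign changes = 4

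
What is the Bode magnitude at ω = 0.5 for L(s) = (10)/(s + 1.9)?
Substitute s = j*0.5: L(j0.5) = 4.92228 - 1.29534j.
|L(j0.5)| = sqrt(Re² + Im²) = 5.09.
20*log₁₀(5.09) = 14.13 dB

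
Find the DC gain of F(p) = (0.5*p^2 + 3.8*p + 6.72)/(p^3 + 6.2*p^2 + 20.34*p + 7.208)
DC gain = F(0) = num(0)/den(0) = 6.72/7.208 = 0.9323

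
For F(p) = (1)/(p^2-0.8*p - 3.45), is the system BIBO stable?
Denominator: p^2 - 0.8*p - 3.45 = (p - 2.3)(p + 1.5). Poles: -1.5, 2.3. All Re(p)<0: No (unstable)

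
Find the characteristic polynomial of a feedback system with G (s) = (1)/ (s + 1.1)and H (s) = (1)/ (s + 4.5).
Characteristic poly = G_den * H_den + G_num * H_num = (s^2 + 5.6*s + 4.95) + (1) = s^2 + 5.6*s + 5.95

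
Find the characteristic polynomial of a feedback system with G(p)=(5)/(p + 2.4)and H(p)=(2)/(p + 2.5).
Characteristic poly = G_den * H_den + G_num * H_num = (p^2 + 4.9*p + 6) + (10) = p^2 + 4.9*p + 16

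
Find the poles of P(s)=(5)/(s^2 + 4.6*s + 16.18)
Set denominator = 0: s^2 + 4.6*s + 16.18 = 0 → Poles: -2.3 + 3.3j, -2.3 - 3.3j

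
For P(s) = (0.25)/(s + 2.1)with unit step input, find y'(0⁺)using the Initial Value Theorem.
IVT: y'(0⁺) = lim_{s→∞} s²·Y(s) = lim_{s→∞} s·P(s).
deg(num) = 0, deg(den) = 1, relative degree = 1, so s·P(s) → (leading num)/(leading den) = 0.25/1 = 0.25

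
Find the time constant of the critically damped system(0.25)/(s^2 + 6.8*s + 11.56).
Critically damped (ζ = 1): repeated real pole at -3.4, -3.4. τ = -1/pole = 0.2941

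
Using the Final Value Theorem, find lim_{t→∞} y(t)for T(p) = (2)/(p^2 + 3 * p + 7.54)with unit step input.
FVT: lim_{t→∞} y(t) = lim_{p→0} p*Y(p) where Y(p) = T(p)/p.
= lim_{p→0} T(p) = T(0) = num(0)/den(0) = 2/7.54 = 0.2653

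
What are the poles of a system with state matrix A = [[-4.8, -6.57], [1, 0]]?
Eigenvalues solve det(λI - A) = 0.
Characteristic polynomial: λ^2 + 4.8*λ + 6.57 = 0.
Roots: -2.4 + 0.9j, -2.4 - 0.9j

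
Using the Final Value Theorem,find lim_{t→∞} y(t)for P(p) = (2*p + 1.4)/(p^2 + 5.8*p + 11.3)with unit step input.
FVT: lim_{t→∞} y(t) = lim_{p→0} p*Y(p) where Y(p) = P(p)/p.
= lim_{p→0} P(p) = P(0) = num(0)/den(0) = 1.4/11.3 = 0.1239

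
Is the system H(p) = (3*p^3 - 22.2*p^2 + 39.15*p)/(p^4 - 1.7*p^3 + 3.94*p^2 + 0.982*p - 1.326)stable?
Denominator: p^4 - 1.7*p^3 + 3.94*p^2 + 0.982*p - 1.326 = (p - 0.5)(p + 0.6)(p^2 - 1.8*p + 4.42). Poles: -0.6, 0.5, 0.9 + 1.9j, 0.9 - 1.9j. All Re(p)<0: No (unstable)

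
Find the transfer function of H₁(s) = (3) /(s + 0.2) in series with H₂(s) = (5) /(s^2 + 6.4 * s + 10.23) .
Series: H = H₁ · H₂ = (n₁·n₂)/(d₁·d₂).
Num: n₁·n₂ = 15. Den: d₁·d₂ = s^3 + 6.6*s^2 + 11.51*s + 2.046.
H(s) = (15)/(s^3 + 6.6*s^2 + 11.51*s + 2.046)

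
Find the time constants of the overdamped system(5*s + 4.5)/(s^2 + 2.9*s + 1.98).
Overdamped: real poles at -1.1, -1.8. τ = -1/pole → τ₁ = 0.9091, τ₂ = 0.5556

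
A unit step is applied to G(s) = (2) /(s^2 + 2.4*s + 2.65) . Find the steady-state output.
FVT: lim_{t→∞} y(t) = lim_{s→0} s*Y(s) where Y(s) = G(s)/s.
= lim_{s→0} G(s) = G(0) = num(0)/den(0) = 2/2.65 = 0.7547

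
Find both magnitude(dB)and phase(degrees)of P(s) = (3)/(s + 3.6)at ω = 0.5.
Substitute s = j*0.5: P(j0.5) = 0.817562 - 0.11355j.
|P| = 20*log₁₀(sqrt(Re²+Im²)) = -1.67 dB.
∠P = atan2(Im, Re) = -7.91°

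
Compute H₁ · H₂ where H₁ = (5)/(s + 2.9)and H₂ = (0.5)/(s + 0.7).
Series: H = H₁ · H₂ = (n₁·n₂)/(d₁·d₂).
Num: n₁·n₂ = 2.5. Den: d₁·d₂ = s^2 + 3.6*s + 2.03.
H(s) = (2.5)/(s^2 + 3.6*s + 2.03)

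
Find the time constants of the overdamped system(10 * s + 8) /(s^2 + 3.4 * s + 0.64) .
Overdamped: real poles at -3.2, -0.2. τ = -1/pole → τ₁ = 0.3125, τ₂ = 5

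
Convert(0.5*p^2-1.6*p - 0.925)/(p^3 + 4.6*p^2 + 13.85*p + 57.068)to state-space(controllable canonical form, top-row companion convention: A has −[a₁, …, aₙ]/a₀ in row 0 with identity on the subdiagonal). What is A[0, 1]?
Reachable canonical form for den = p^3 + 4.6*p^2 + 13.85*p + 57.068: top row of A = -[a₁,a₂,...,aₙ]/a₀, ones on the subdiagonal, zeros elsewhere.
A = [[-4.6, -13.85, -57.068], [1, 0, 0], [0, 1, 0]].
A[0,1] = -13.85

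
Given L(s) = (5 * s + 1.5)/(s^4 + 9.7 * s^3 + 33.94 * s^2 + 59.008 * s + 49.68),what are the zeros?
Set numerator = 0: 5*s + 1.5 = 0 → Zeros: -0.3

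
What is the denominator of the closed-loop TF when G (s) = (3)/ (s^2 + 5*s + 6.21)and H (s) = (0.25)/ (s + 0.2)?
Characteristic poly = G_den * H_den + G_num * H_num = (s^3 + 5.2*s^2 + 7.21*s + 1.242) + (0.75) = s^3 + 5.2*s^2 + 7.21*s + 1.992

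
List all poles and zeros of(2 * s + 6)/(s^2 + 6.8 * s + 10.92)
Set denominator = 0: s^2 + 6.8*s + 10.92 = (s + 4.2)(s + 2.6) = 0 → Poles: -2.6, -4.2
Set numerator = 0: 2*s + 6 = 0 → Zeros: -3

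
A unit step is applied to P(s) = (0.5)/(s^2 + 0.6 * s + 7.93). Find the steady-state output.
FVT: lim_{t→∞} y(t) = lim_{s→0} s*Y(s) where Y(s) = P(s)/s.
= lim_{s→0} P(s) = P(0) = num(0)/den(0) = 0.5/7.93 = 0.06305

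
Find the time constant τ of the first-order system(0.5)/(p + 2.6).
First-order system: τ = -1/pole. Pole = -2.6. τ = -1/(-2.6) = 0.3846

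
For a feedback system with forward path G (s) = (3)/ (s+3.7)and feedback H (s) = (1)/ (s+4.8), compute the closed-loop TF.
Closed-loop T = G/(1+GH).
Numerator: G_num * H_den = 3*s + 14.4.
Denominator: G_den * H_den + G_num * H_num = (s^2 + 8.5*s + 17.76) + (3) = s^2 + 8.5*s + 20.76.
T(s) = (3*s + 14.4)/(s^2 + 8.5*s + 20.76)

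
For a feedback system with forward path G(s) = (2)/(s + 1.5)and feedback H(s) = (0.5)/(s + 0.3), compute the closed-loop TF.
Closed-loop T = G/(1+GH).
Numerator: G_num * H_den = 2*s + 0.6.
Denominator: G_den * H_den + G_num * H_num = (s^2 + 1.8*s + 0.45) + (1) = s^2 + 1.8*s + 1.45.
T(s) = (2*s + 0.6)/(s^2 + 1.8*s + 1.45)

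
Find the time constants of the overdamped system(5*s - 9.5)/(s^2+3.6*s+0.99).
Overdamped: real poles at -3.3, -0.3. τ = -1/pole → τ₁ = 0.303, τ₂ = 3.333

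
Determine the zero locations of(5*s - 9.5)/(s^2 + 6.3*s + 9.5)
Set numerator = 0: 5*s - 9.5 = 0 → Zeros: 1.9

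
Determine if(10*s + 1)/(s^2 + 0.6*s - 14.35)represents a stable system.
Denominator: s^2 + 0.6*s - 14.35 = (s - 3.5)(s + 4.1). Poles: -4.1, 3.5. All Re(p)<0: No (unstable)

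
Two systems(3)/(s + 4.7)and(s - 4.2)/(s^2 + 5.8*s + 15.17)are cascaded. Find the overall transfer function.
Series: H = H₁ · H₂ = (n₁·n₂)/(d₁·d₂).
Num: n₁·n₂ = 3*s - 12.6. Den: d₁·d₂ = s^3 + 10.5*s^2 + 42.43*s + 71.299.
H(s) = (3*s - 12.6)/(s^3 + 10.5*s^2 + 42.43*s + 71.299)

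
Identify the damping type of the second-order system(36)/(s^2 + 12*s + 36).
Standard form: ωn²/(s²+2ζωn·s+ωn²) gives ωn=6, ζ=1.
Critically damped (ζ = 1)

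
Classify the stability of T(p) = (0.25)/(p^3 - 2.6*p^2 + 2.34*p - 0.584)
Denominator: p^3 - 2.6*p^2 + 2.34*p - 0.584 = (p - 0.4)(p^2 - 2.2*p + 1.46). Poles: 0.4, 1.1 + 0.5j, 1.1 - 0.5j. Unstable (3 pole(s) in RHP)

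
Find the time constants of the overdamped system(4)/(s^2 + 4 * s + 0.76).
Overdamped: real poles at -0.2, -3.8. τ = -1/pole → τ₁ = 5, τ₂ = 0.2632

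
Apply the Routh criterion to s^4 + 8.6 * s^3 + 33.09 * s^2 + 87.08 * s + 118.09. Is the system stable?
Routh array:
s^4: [1, 33.09, 118.09]; s^3: [8.6, 87.08]; s^2: [22.9644, 118.09]; s^1: [42.8562]; s^0: [118.09]
First column: [1, 8.6, 22.9644, 42.8562, 118.09]. Sign changes = 0.
Yes, stable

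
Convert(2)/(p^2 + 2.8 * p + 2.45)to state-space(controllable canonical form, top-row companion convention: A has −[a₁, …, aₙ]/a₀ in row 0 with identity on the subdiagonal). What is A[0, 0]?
Reachable canonical form for den = p^2 + 2.8*p + 2.45: top row of A = -[a₁,a₂,...,aₙ]/a₀, ones on the subdiagonal, zeros elsewhere.
A = [[-2.8, -2.45], [1, 0]].
A[0,0] = -2.8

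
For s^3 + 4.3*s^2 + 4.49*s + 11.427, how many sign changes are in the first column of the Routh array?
Routh array:
s^3: [1, 4.49]; s^2: [4.3, 11.427]; s^1: [1.83256]; s^0: [11.427]
First column: [1, 4.3, 1.83256, 11.427]. Sign changes = 0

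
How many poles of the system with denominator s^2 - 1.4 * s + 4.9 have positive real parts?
Poles: 0.7 + 2.1j, 0.7 - 2.1j. RHP poles (Re>0): 2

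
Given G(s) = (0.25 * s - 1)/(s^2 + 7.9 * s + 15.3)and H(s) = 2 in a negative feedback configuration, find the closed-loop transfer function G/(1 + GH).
Closed-loop T = G/(1+GH).
Numerator: G_num * H_den = 0.25*s - 1.
Denominator: G_den * H_den + G_num * H_num = (s^2 + 7.9*s + 15.3) + (0.5*s - 2) = s^2 + 8.4*s + 13.3.
T(s) = (0.25*s - 1)/(s^2 + 8.4*s + 13.3)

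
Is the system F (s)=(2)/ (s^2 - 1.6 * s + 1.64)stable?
Denominator: s^2 - 1.6*s + 1.64. Poles: 0.8 + 1j, 0.8 - 1j. All Re(p)<0: No (unstable)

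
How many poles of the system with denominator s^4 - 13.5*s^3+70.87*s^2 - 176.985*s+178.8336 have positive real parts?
s^4 - 13.5*s^3 + 70.87*s^2 - 176.985*s + 178.8336 = (s - 4.8)(s - 3.3)(s^2 - 5.4*s + 11.29). Poles: 2.7 + 2j, 2.7 - 2j, 3.3, 4.8. RHP poles (Re>0): 4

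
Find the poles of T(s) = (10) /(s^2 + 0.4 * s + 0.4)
Set denominator = 0: s^2 + 0.4*s + 0.4 = 0 → Poles: -0.2 + 0.6j, -0.2 - 0.6j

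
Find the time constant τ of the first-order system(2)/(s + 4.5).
First-order system: τ = -1/pole. Pole = -4.5. τ = -1/(-4.5) = 0.2222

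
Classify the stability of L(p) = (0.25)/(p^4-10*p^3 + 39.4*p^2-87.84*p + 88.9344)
Denominator: p^4 - 10*p^3 + 39.4*p^2 - 87.84*p + 88.9344 = (p - 4.8)(p - 2.4)(p^2 - 2.8*p + 7.72). Poles: 1.4 + 2.4j, 1.4 - 2.4j, 2.4, 4.8. Unstable (4 pole(s) in RHP)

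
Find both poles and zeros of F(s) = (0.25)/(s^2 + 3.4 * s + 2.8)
Set denominator = 0: s^2 + 3.4*s + 2.8 = (s + 1.4)(s + 2) = 0 → Poles: -1.4, -2
Numerator is a nonzero constant (0.25) → Zeros: none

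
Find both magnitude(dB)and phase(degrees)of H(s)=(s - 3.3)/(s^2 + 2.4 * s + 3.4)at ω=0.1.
Substitute s = j*0.1: H(j0.1) = -0.966519 + 0.0979246j.
|H| = 20*log₁₀(sqrt(Re²+Im²)) = -0.25 dB.
∠H = atan2(Im, Re) = 174.21°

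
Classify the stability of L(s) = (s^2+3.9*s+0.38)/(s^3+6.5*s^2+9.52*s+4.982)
Denominator: s^3 + 6.5*s^2 + 9.52*s + 4.982 = (s + 4.7)(s^2 + 1.8*s + 1.06). Poles: -0.9 + 0.5j, -0.9 - 0.5j, -4.7. Stable (all poles in LHP)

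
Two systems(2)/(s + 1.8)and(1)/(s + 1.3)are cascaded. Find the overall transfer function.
Series: H = H₁ · H₂ = (n₁·n₂)/(d₁·d₂).
Num: n₁·n₂ = 2. Den: d₁·d₂ = s^2 + 3.1*s + 2.34.
H(s) = (2)/(s^2 + 3.1*s + 2.34)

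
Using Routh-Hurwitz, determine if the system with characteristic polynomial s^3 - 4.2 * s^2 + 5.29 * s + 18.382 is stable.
Routh array:
s^3: [1, 5.29]; s^2: [-4.2, 18.382]; s^1: [9.66667]; s^0: [18.382]
First column: [1, -4.2, 9.66667, 18.382]. Sign changes = 2.
No, unstable (2 RHP root(s))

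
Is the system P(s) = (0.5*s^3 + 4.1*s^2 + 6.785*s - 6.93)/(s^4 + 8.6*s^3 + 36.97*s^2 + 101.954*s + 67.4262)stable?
Denominator: s^4 + 8.6*s^3 + 36.97*s^2 + 101.954*s + 67.4262 = (s + 4.7)(s + 0.9)(s^2 + 3*s + 15.94). Poles: -0.9, -1.5 + 3.7j, -1.5 - 3.7j, -4.7. All Re(p)<0: Yes (stable)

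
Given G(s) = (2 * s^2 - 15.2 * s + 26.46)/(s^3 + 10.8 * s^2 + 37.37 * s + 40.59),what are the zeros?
Set numerator = 0: 2*s^2 - 15.2*s + 26.46 = 2*(s - 4.9)(s - 2.7) = 0 → Zeros: 2.7, 4.9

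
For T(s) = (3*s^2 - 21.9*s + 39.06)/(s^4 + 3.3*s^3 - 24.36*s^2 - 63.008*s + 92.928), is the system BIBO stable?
Denominator: s^4 + 3.3*s^3 - 24.36*s^2 - 63.008*s + 92.928 = (s - 4.4)(s - 1.1)(s + 4.8)(s + 4). Poles: -4, -4.8, 1.1, 4.4. All Re(p)<0: No (unstable)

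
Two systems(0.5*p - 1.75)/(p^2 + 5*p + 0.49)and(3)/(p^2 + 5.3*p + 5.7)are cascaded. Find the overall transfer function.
Series: H = H₁ · H₂ = (n₁·n₂)/(d₁·d₂).
Num: n₁·n₂ = 1.5*p - 5.25. Den: d₁·d₂ = p^4 + 10.3*p^3 + 32.69*p^2 + 31.097*p + 2.793.
H(p) = (1.5*p - 5.25)/(p^4 + 10.3*p^3 + 32.69*p^2 + 31.097*p + 2.793)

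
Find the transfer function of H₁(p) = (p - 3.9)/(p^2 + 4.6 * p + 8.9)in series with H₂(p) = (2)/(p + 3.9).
Series: H = H₁ · H₂ = (n₁·n₂)/(d₁·d₂).
Num: n₁·n₂ = 2*p - 7.8. Den: d₁·d₂ = p^3 + 8.5*p^2 + 26.84*p + 34.71.
H(p) = (2*p - 7.8)/(p^3 + 8.5*p^2 + 26.84*p + 34.71)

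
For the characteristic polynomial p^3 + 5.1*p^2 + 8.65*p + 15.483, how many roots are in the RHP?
p^3 + 5.1*p^2 + 8.65*p + 15.483 = (p + 3.9)(p^2 + 1.2*p + 3.97). Poles: -0.6 + 1.9j, -0.6 - 1.9j, -3.9. RHP poles (Re>0): 0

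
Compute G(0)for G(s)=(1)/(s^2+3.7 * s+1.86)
DC gain = G(0) = num(0)/den(0) = 1/1.86 = 0.5376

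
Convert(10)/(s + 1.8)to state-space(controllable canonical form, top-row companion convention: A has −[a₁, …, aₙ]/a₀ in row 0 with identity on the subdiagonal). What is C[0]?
Reachable canonical form: C = numerator coefficients (right-aligned, zero-padded to length n).
num = 10, C = [[10]].
C[0] = 10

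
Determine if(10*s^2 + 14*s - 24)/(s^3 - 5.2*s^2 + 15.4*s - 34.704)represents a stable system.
Denominator: s^3 - 5.2*s^2 + 15.4*s - 34.704 = (s - 3.6)(s^2 - 1.6*s + 9.64). Poles: 0.8 + 3j, 0.8 - 3j, 3.6. All Re(p)<0: No (unstable)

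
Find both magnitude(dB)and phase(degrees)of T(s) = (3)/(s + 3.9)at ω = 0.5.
Substitute s = j*0.5: T(j0.5) = 0.756792 - 0.0970246j.
|T| = 20*log₁₀(sqrt(Re²+Im²)) = -2.35 dB.
∠T = atan2(Im, Re) = -7.31°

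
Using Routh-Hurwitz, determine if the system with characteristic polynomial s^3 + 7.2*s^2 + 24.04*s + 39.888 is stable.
Routh array:
s^3: [1, 24.04]; s^2: [7.2, 39.888]; s^1: [18.5]; s^0: [39.888]
First column: [1, 7.2, 18.5, 39.888]. Sign changes = 0.
Yes, stable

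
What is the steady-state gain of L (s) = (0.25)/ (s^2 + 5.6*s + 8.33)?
DC gain = L(0) = num(0)/den(0) = 0.25/8.33 = 0.03001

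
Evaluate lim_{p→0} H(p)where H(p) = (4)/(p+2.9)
DC gain = H(0) = num(0)/den(0) = 4/2.9 = 1.379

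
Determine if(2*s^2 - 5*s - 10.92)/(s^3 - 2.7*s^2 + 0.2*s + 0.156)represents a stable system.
Denominator: s^3 - 2.7*s^2 + 0.2*s + 0.156 = (s - 0.3)(s - 2.6)(s + 0.2). Poles: -0.2, 0.3, 2.6. All Re(p)<0: No (unstable)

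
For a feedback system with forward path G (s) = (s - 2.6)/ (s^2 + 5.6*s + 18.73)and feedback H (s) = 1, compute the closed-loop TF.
Closed-loop T = G/(1+GH).
Numerator: G_num * H_den = s - 2.6.
Denominator: G_den * H_den + G_num * H_num = (s^2 + 5.6*s + 18.73) + (s - 2.6) = s^2 + 6.6*s + 16.13.
T(s) = (s - 2.6)/(s^2 + 6.6*s + 16.13)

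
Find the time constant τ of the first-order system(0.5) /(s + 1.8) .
First-order system: τ = -1/pole. Pole = -1.8. τ = -1/(-1.8) = 0.5556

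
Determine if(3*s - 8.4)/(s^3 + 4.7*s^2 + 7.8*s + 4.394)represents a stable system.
Denominator: s^3 + 4.7*s^2 + 7.8*s + 4.394 = (s + 1.3)(s^2 + 3.4*s + 3.38). Poles: -1.3, -1.7 + 0.7j, -1.7 - 0.7j. All Re(p)<0: Yes (stable)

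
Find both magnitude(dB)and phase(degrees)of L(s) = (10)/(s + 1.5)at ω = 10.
Substitute s = j*10: L(j10) = 0.146699 - 0.977995j.
|L| = 20*log₁₀(sqrt(Re²+Im²)) = -0.10 dB.
∠L = atan2(Im, Re) = -81.47°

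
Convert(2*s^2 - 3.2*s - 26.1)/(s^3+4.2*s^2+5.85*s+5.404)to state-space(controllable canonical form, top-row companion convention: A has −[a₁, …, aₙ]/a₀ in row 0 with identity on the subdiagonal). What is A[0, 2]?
Reachable canonical form for den = s^3 + 4.2*s^2 + 5.85*s + 5.404: top row of A = -[a₁,a₂,...,aₙ]/a₀, ones on the subdiagonal, zeros elsewhere.
A = [[-4.2, -5.85, -5.404], [1, 0, 0], [0, 1, 0]].
A[0,2] = -5.404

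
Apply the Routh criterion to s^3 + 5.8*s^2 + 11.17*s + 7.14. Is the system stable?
Routh array:
s^3: [1, 11.17]; s^2: [5.8, 7.14]; s^1: [9.93897]; s^0: [7.14]
First column: [1, 5.8, 9.93897, 7.14]. Sign changes = 0.
Yes, stable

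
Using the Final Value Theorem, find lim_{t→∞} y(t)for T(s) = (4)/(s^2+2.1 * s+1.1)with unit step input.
FVT: lim_{t→∞} y(t) = lim_{s→0} s*Y(s) where Y(s) = T(s)/s.
= lim_{s→0} T(s) = T(0) = num(0)/den(0) = 4/1.1 = 3.636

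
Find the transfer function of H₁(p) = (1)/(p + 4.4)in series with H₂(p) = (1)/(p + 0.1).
Series: H = H₁ · H₂ = (n₁·n₂)/(d₁·d₂).
Num: n₁·n₂ = 1. Den: d₁·d₂ = p^2 + 4.5*p + 0.44.
H(p) = (1)/(p^2 + 4.5*p + 0.44)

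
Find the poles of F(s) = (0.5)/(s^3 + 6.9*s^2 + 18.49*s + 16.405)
Set denominator = 0: s^3 + 6.9*s^2 + 18.49*s + 16.405 = (s + 1.7)(s^2 + 5.2*s + 9.65) = 0 → Poles: -1.7, -2.6 + 1.7j, -2.6 - 1.7j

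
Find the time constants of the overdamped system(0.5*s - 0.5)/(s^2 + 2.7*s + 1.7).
Overdamped: real poles at -1.7, -1. τ = -1/pole → τ₁ = 0.5882, τ₂ = 1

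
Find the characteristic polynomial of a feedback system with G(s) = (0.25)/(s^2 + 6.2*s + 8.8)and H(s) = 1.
Characteristic poly = G_den * H_den + G_num * H_num = (s^2 + 6.2*s + 8.8) + (0.25) = s^2 + 6.2*s + 9.05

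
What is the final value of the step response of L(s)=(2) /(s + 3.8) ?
FVT: lim_{t→∞} y(t) = lim_{s→0} s*Y(s) where Y(s) = L(s)/s.
= lim_{s→0} L(s) = L(0) = num(0)/den(0) = 2/3.8 = 0.5263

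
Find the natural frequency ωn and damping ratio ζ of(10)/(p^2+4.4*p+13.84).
Underdamped: complex pole -2.2 + 3j. ωn = |pole| = 3.72, ζ = -Re(pole)/ωn = 0.5914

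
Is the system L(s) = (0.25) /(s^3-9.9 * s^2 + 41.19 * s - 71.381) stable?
Denominator: s^3 - 9.9*s^2 + 41.19*s - 71.381 = (s - 4.1)(s^2 - 5.8*s + 17.41). Poles: 2.9 + 3j, 2.9 - 3j, 4.1. All Re(p)<0: No (unstable)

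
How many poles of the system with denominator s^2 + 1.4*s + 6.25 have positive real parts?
Poles: -0.7 + 2.4j, -0.7 - 2.4j. RHP poles (Re>0): 0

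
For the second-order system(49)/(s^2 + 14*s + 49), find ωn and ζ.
Standard form: ωn²/(s²+2ζωn·s+ωn²).
const=49=ωn² → ωn=7, s coeff=14=2ζωn → ζ=1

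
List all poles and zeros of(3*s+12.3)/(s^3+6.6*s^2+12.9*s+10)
Set denominator = 0: s^3 + 6.6*s^2 + 12.9*s + 10 = (s + 4)(s^2 + 2.6*s + 2.5) = 0 → Poles: -1.3 + 0.9j, -1.3 - 0.9j, -4
Set numerator = 0: 3*s + 12.3 = 0 → Zeros: -4.1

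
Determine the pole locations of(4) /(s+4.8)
Set denominator = 0: s + 4.8 = 0 → Poles: -4.8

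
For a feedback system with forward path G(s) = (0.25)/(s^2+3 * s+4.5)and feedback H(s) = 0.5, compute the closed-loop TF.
Closed-loop T = G/(1+GH).
Numerator: G_num * H_den = 0.25.
Denominator: G_den * H_den + G_num * H_num = (s^2 + 3*s + 4.5) + (0.125) = s^2 + 3*s + 4.625.
T(s) = (0.25)/(s^2 + 3*s + 4.625)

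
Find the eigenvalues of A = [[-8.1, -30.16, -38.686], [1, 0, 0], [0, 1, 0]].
Eigenvalues solve det(λI - A) = 0.
Characteristic polynomial: λ^3 + 8.1*λ^2 + 30.16*λ + 38.686 = 0.
Factor: (λ + 2.3)(λ^2 + 5.8*λ + 16.82) = 0.
Roots: -2.3, -2.9 + 2.9j, -2.9 - 2.9j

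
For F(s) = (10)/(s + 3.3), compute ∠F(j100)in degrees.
Substitute s = j*100: F(j100) = 0.00329641 - 0.0998912j.
∠F(j100) = atan2(Im, Re) = atan2(-0.0998912, 0.00329641) = -88.11°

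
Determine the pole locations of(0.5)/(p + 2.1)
Set denominator = 0: p + 2.1 = 0 → Poles: -2.1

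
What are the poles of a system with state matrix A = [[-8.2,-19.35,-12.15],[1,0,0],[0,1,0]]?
Eigenvalues solve det(λI - A) = 0.
Characteristic polynomial: λ^3 + 8.2*λ^2 + 19.35*λ + 12.15 = 0.
Factor: (λ + 1)(λ + 2.7)(λ + 4.5) = 0.
Roots: -1, -2.7, -4.5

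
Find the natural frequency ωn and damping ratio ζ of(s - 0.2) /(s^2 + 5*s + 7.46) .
Underdamped: complex pole -2.5 + 1.1j. ωn = |pole| = 2.731, ζ = -Re(pole)/ωn = 0.9153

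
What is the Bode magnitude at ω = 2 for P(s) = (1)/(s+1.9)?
Substitute s = j*2: P(j2) = 0.249671 - 0.262812j.
|P(j2)| = sqrt(Re² + Im²) = 0.3625.
20*log₁₀(0.3625) = -8.81 dB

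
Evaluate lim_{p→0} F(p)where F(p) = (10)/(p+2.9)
DC gain = F(0) = num(0)/den(0) = 10/2.9 = 3.448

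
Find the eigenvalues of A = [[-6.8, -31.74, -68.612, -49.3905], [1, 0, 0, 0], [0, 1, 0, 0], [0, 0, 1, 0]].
Eigenvalues solve det(λI - A) = 0.
Characteristic polynomial: λ^4 + 6.8*λ^3 + 31.74*λ^2 + 68.612*λ + 49.3905 = 0.
Factor: (λ + 1.5)(λ + 1.9)(λ^2 + 3.4*λ + 17.33) = 0.
Roots: -1.5, -1.7 + 3.8j, -1.7 - 3.8j, -1.9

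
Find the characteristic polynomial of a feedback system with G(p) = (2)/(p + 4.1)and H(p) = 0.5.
Characteristic poly = G_den * H_den + G_num * H_num = (p + 4.1) + (1) = p + 5.1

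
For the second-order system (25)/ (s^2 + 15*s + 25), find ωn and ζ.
Standard form: ωn²/(s²+2ζωn·s+ωn²).
const=25=ωn² → ωn=5, s coeff=15=2ζωn → ζ=1.5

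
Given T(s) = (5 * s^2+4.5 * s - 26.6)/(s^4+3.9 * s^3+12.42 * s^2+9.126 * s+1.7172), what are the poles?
Set denominator = 0: s^4 + 3.9*s^3 + 12.42*s^2 + 9.126*s + 1.7172 = (s + 0.3)(s + 0.6)(s^2 + 3*s + 9.54) = 0 → Poles: -0.3, -0.6, -1.5 + 2.7j, -1.5 - 2.7j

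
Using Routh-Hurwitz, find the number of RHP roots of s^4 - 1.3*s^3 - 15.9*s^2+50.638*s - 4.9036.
Routh array:
s^4: [1, -15.9, -4.9036]; s^3: [-1.3, 50.638]; s^2: [23.0523, -4.9036]; s^1: [50.3615]; s^0: [-4.9036]
First column: [1, -1.3, 23.0523, 50.3615, -4.9036]. Sign changes = RHP roots = 3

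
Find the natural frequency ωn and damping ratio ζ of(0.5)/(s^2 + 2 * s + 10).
Underdamped: complex pole -1 + 3j. ωn = |pole| = 3.162, ζ = -Re(pole)/ωn = 0.3162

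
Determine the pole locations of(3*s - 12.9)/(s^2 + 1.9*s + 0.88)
Set denominator = 0: s^2 + 1.9*s + 0.88 = (s + 1.1)(s + 0.8) = 0 → Poles: -0.8, -1.1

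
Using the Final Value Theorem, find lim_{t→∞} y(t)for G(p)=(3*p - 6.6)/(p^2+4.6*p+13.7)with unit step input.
FVT: lim_{t→∞} y(t) = lim_{p→0} p*Y(p) where Y(p) = G(p)/p.
= lim_{p→0} G(p) = G(0) = num(0)/den(0) = -6.6/13.7 = -0.4818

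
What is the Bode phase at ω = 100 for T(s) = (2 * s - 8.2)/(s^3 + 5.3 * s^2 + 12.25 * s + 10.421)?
Substitute s = j*100: T(j100) = -0.000199249 - 1.87811e-05j.
∠T(j100) = atan2(Im, Re) = atan2(-1.87811e-05, -0.000199249) = -174.62°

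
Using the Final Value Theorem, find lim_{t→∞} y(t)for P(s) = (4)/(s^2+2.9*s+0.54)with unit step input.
FVT: lim_{t→∞} y(t) = lim_{s→0} s*Y(s) where Y(s) = P(s)/s.
= lim_{s→0} P(s) = P(0) = num(0)/den(0) = 4/0.54 = 7.407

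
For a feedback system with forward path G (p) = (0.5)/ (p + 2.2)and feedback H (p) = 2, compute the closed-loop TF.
Closed-loop T = G/(1+GH).
Numerator: G_num * H_den = 0.5.
Denominator: G_den * H_den + G_num * H_num = (p + 2.2) + (1) = p + 3.2.
T(p) = (0.5)/(p + 3.2)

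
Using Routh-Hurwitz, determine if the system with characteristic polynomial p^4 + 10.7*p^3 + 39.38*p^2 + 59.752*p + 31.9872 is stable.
Routh array:
p^4: [1, 39.38, 31.9872]; p^3: [10.7, 59.752]; p^2: [33.7957, 31.9872]; p^1: [49.6246]; p^0: [31.9872]
First column: [1, 10.7, 33.7957, 49.6246, 31.9872]. Sign changes = 0.
Yes, stable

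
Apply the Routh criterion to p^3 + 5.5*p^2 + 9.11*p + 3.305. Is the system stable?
Routh array:
p^3: [1, 9.11]; p^2: [5.5, 3.305]; p^1: [8.50909]; p^0: [3.305]
First column: [1, 5.5, 8.50909, 3.305]. Sign changes = 0.
Yes, stable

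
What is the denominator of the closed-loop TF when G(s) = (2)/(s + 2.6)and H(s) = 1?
Characteristic poly = G_den * H_den + G_num * H_num = (s + 2.6) + (2) = s + 4.6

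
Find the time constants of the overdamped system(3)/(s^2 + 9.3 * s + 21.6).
Overdamped: real poles at -4.8, -4.5. τ = -1/pole → τ₁ = 0.2083, τ₂ = 0.2222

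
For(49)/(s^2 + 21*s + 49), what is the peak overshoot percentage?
Standard form: ωn²/(s²+2ζωn·s+ωn²) → ωn = 7, ζ = 1.5.
ζ ≥ 1, so the response is non-oscillatory: peak overshoot = 0%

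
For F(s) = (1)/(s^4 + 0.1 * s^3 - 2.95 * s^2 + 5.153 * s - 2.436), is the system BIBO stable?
Denominator: s^4 + 0.1*s^3 - 2.95*s^2 + 5.153*s - 2.436 = (s + 2.4)(s - 0.7)(s^2 - 1.6*s + 1.45). Poles: -2.4, 0.7, 0.8 + 0.9j, 0.8 - 0.9j. All Re(p)<0: No (unstable)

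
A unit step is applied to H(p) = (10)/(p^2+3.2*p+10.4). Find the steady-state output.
FVT: lim_{t→∞} y(t) = lim_{p→0} p*Y(p) where Y(p) = H(p)/p.
= lim_{p→0} H(p) = H(0) = num(0)/den(0) = 10/10.4 = 0.9615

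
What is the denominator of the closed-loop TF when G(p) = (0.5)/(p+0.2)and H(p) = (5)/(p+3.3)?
Characteristic poly = G_den * H_den + G_num * H_num = (p^2 + 3.5*p + 0.66) + (2.5) = p^2 + 3.5*p + 3.16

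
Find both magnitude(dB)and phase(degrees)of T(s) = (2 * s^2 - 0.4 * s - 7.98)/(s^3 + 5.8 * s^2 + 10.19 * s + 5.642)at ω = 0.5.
Substitute s = j*0.5: T(j0.5) = -0.864417 + 0.977136j.
|T| = 20*log₁₀(sqrt(Re²+Im²)) = 2.31 dB.
∠T = atan2(Im, Re) = 131.50°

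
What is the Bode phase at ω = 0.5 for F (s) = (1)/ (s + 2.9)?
Substitute s = j*0.5: F(j0.5) = 0.334873 - 0.0577367j.
∠F(j0.5) = atan2(Im, Re) = atan2(-0.0577367, 0.334873) = -9.78°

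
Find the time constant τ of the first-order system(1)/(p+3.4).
First-order system: τ = -1/pole. Pole = -3.4. τ = -1/(-3.4) = 0.2941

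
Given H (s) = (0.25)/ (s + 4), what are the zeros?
Numerator is a nonzero constant (0.25) → Zeros: none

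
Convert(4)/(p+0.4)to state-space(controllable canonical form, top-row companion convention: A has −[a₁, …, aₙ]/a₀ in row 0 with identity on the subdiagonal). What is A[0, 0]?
Reachable canonical form for den = p + 0.4: top row of A = -[a₁,a₂,...,aₙ]/a₀, ones on the subdiagonal, zeros elsewhere.
A = [[-0.4]].
A[0,0] = -0.4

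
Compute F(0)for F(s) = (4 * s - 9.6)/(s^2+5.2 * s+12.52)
DC gain = F(0) = num(0)/den(0) = -9.6/12.52 = -0.7668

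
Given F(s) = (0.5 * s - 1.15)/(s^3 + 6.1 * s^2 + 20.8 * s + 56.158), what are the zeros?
Set numerator = 0: 0.5*s - 1.15 = 0 → Zeros: 2.3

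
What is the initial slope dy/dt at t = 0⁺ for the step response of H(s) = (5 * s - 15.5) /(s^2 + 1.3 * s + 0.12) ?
IVT: y'(0⁺) = lim_{s→∞} s²·Y(s) = lim_{s→∞} s·H(s).
deg(num) = 1, deg(den) = 2, relative degree = 1, so s·H(s) → (leading num)/(leading den) = 5/1 = 5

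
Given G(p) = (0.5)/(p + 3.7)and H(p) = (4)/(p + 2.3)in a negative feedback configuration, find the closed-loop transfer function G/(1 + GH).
Closed-loop T = G/(1+GH).
Numerator: G_num * H_den = 0.5*p + 1.15.
Denominator: G_den * H_den + G_num * H_num = (p^2 + 6*p + 8.51) + (2) = p^2 + 6*p + 10.51.
T(p) = (0.5*p + 1.15)/(p^2 + 6*p + 10.51)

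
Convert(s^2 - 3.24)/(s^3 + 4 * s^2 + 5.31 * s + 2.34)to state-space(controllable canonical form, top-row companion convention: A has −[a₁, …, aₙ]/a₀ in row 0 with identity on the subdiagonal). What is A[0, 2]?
Reachable canonical form for den = s^3 + 4*s^2 + 5.31*s + 2.34: top row of A = -[a₁,a₂,...,aₙ]/a₀, ones on the subdiagonal, zeros elsewhere.
A = [[-4, -5.31, -2.34], [1, 0, 0], [0, 1, 0]].
A[0,2] = -2.34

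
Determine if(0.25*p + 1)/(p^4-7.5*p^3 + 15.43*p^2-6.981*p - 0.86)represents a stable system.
Denominator: p^4 - 7.5*p^3 + 15.43*p^2 - 6.981*p - 0.86 = (p - 4.3)(p + 0.1)(p - 0.8)(p - 2.5). Poles: -0.1, 0.8, 2.5, 4.3. All Re(p)<0: No (unstable)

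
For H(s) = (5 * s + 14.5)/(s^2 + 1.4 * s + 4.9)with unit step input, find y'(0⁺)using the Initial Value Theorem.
IVT: y'(0⁺) = lim_{s→∞} s²·Y(s) = lim_{s→∞} s·H(s).
deg(num) = 1, deg(den) = 2, relative degree = 1, so s·H(s) → (leading num)/(leading den) = 5/1 = 5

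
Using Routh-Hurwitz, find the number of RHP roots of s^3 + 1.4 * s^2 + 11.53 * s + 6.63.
Routh array:
s^3: [1, 11.53]; s^2: [1.4, 6.63]; s^1: [6.79429]; s^0: [6.63]
First column: [1, 1.4, 6.79429, 6.63]. Sign changes = RHP roots = 0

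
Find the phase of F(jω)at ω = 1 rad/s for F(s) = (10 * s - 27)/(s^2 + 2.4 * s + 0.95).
Substitute s = j*1: F(j1) = 4.39913 + 11.1584j.
∠F(j1) = atan2(Im, Re) = atan2(11.1584, 4.39913) = 68.48°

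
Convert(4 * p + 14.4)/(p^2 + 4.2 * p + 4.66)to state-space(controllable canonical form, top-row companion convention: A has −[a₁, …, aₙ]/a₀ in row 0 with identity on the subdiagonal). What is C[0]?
Reachable canonical form: C = numerator coefficients (right-aligned, zero-padded to length n).
num = 4*p + 14.4, C = [[4, 14.4]].
C[0] = 4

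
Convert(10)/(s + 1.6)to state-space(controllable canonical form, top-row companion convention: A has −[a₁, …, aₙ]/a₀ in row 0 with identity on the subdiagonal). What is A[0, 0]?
Reachable canonical form for den = s + 1.6: top row of A = -[a₁,a₂,...,aₙ]/a₀, ones on the subdiagonal, zeros elsewhere.
A = [[-1.6]].
A[0,0] = -1.6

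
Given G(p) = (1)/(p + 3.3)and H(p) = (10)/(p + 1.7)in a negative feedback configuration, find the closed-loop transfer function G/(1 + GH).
Closed-loop T = G/(1+GH).
Numerator: G_num * H_den = p + 1.7.
Denominator: G_den * H_den + G_num * H_num = (p^2 + 5*p + 5.61) + (10) = p^2 + 5*p + 15.61.
T(p) = (p + 1.7)/(p^2 + 5*p + 15.61)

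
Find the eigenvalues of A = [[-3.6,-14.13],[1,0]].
Eigenvalues solve det(λI - A) = 0.
Characteristic polynomial: λ^2 + 3.6*λ + 14.13 = 0.
Roots: -1.8 + 3.3j, -1.8 - 3.3j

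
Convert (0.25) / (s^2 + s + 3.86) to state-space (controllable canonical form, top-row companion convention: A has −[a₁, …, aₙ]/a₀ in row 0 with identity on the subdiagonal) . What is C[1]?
Reachable canonical form: C = numerator coefficients (right-aligned, zero-padded to length n).
num = 0.25, C = [[0, 0.25]].
C[1] = 0.25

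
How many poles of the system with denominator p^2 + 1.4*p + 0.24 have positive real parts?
p^2 + 1.4*p + 0.24 = (p + 1.2)(p + 0.2). Poles: -0.2, -1.2. RHP poles (Re>0): 0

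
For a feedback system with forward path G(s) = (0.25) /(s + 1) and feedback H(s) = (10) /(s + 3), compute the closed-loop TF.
Closed-loop T = G/(1+GH).
Numerator: G_num * H_den = 0.25*s + 0.75.
Denominator: G_den * H_den + G_num * H_num = (s^2 + 4*s + 3) + (2.5) = s^2 + 4*s + 5.5.
T(s) = (0.25*s + 0.75)/(s^2 + 4*s + 5.5)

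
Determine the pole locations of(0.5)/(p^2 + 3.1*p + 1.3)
Set denominator = 0: p^2 + 3.1*p + 1.3 = (p + 2.6)(p + 0.5) = 0 → Poles: -0.5, -2.6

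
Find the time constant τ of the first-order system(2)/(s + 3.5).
First-order system: τ = -1/pole. Pole = -3.5. τ = -1/(-3.5) = 0.2857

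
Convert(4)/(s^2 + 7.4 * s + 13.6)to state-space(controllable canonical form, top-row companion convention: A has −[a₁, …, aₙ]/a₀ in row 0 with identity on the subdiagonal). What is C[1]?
Reachable canonical form: C = numerator coefficients (right-aligned, zero-padded to length n).
num = 4, C = [[0, 4]].
C[1] = 4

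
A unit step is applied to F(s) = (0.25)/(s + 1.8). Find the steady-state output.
FVT: lim_{t→∞} y(t) = lim_{s→0} s*Y(s) where Y(s) = F(s)/s.
= lim_{s→0} F(s) = F(0) = num(0)/den(0) = 0.25/1.8 = 0.1389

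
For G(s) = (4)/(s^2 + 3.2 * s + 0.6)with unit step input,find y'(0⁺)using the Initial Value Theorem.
IVT: y'(0⁺) = lim_{s→∞} s²·Y(s) = lim_{s→∞} s·G(s).
deg(num) = 0, deg(den) = 2, relative degree = 2 ≥ 2, so s·G(s) → 0. Initial slope = 0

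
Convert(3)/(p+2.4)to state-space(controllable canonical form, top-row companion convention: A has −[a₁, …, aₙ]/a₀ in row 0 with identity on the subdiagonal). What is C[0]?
Reachable canonical form: C = numerator coefficients (right-aligned, zero-padded to length n).
num = 3, C = [[3]].
C[0] = 3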